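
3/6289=3/6289 = 0.00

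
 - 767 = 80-847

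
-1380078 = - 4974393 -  - 3594315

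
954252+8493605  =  9447857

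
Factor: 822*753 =618966 = 2^1*3^2*  137^1 *251^1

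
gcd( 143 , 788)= 1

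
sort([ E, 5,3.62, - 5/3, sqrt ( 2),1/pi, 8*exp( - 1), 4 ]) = [ -5/3, 1/pi , sqrt( 2 ), E,8*exp( - 1), 3.62,4,5 ]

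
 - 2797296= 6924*(-404)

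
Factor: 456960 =2^8 * 3^1*  5^1 * 7^1 * 17^1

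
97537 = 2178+95359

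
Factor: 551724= 2^2*3^1*23^1* 1999^1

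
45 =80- 35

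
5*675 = 3375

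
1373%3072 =1373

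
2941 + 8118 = 11059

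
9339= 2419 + 6920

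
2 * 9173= 18346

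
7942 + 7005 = 14947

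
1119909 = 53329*21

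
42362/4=10590 + 1/2 = 10590.50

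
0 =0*4421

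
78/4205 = 78/4205=   0.02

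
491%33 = 29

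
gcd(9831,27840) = 87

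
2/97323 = 2/97323 = 0.00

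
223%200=23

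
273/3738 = 13/178 = 0.07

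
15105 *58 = 876090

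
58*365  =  21170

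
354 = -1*(  -  354) 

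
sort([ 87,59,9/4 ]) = [ 9/4 , 59,87 ]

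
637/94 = 637/94 = 6.78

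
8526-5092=3434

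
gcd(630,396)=18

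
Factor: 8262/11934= 3^2* 13^( - 1)= 9/13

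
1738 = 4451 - 2713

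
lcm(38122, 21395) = 2096710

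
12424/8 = 1553= 1553.00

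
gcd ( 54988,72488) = 4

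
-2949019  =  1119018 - 4068037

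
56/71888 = 7/8986 = 0.00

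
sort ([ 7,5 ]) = [ 5, 7] 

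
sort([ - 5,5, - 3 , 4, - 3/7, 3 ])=[ -5, - 3, - 3/7, 3,  4, 5] 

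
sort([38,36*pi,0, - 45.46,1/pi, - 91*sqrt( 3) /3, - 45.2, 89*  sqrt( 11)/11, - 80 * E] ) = [ - 80 * E, - 91*sqrt (3)/3  , - 45.46, - 45.2,0,1/pi, 89*sqrt( 11 ) /11,38,36*pi]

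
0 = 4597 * 0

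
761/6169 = 761/6169 = 0.12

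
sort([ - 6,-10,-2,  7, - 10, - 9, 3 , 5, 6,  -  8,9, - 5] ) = [-10, - 10,- 9  ,-8,-6, - 5, - 2, 3,5,6,7,9] 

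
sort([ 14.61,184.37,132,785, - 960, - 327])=[-960, - 327,14.61 , 132,184.37, 785]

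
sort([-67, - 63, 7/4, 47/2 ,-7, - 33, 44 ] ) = [ -67, -63,-33, - 7,7/4, 47/2 , 44] 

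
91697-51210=40487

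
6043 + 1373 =7416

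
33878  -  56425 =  -22547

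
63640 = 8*7955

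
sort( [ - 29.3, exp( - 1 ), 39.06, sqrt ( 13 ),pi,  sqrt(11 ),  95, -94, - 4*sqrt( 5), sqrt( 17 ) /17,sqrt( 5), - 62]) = [ - 94,  -  62, - 29.3, - 4*sqrt(5),  sqrt( 17)/17 , exp( - 1 ), sqrt ( 5), pi , sqrt( 11), sqrt( 13 ), 39.06,95 ] 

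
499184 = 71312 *7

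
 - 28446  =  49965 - 78411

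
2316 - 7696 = - 5380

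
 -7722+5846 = -1876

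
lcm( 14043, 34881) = 1081311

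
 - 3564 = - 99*36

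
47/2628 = 47/2628   =  0.02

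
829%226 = 151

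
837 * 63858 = 53449146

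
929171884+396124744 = 1325296628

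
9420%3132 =24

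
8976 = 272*33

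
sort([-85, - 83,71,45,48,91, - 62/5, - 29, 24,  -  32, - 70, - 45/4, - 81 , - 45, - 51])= [ - 85, - 83, - 81,-70, -51,-45, - 32, - 29, - 62/5, - 45/4,24, 45,48,71, 91 ] 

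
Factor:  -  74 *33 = - 2442  =  -  2^1*3^1*11^1 *37^1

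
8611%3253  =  2105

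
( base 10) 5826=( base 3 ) 21222210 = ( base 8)13302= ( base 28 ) 7C2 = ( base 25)981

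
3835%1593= 649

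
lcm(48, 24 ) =48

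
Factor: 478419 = 3^1*159473^1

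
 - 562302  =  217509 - 779811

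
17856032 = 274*65168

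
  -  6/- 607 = 6/607 = 0.01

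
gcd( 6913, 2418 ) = 31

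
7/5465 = 7/5465 = 0.00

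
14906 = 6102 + 8804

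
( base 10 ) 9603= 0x2583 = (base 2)10010110000011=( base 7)36666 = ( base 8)22603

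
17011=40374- 23363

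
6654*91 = 605514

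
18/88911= 2/9879 = 0.00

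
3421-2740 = 681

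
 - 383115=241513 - 624628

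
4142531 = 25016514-20873983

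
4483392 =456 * 9832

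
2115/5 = 423 = 423.00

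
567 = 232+335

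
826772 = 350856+475916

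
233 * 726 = 169158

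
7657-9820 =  - 2163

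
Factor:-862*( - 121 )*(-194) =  - 2^2*11^2*97^1*431^1 = - 20234588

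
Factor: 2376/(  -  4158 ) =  - 4/7 = - 2^2 * 7^ ( - 1) 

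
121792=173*704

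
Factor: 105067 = 29^1*3623^1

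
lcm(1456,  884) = 24752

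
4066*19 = 77254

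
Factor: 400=2^4*5^2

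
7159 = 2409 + 4750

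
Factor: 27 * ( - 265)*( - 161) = 3^3 * 5^1*7^1*23^1*53^1 = 1151955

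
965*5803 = 5599895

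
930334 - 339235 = 591099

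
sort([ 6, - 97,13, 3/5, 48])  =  [ - 97, 3/5,6,13, 48] 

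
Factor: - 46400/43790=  - 160/151 = - 2^5* 5^1*151^( - 1)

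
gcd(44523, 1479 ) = 51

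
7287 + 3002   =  10289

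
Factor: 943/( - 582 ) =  - 2^(-1) *3^( - 1) * 23^1 * 41^1 * 97^( - 1 )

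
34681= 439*79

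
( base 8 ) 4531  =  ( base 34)22D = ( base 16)959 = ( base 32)2ap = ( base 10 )2393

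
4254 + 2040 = 6294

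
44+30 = 74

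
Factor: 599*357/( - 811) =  - 213843/811 = - 3^1 *7^1*17^1*599^1 * 811^ (-1)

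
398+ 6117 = 6515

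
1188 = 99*12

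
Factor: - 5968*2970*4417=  - 2^5 * 3^3*5^1 * 7^1 * 11^1*373^1*631^1 = -78291148320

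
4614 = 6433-1819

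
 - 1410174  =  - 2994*471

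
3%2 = 1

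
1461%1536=1461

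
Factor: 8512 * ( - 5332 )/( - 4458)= 2^7*3^(-1)*7^1*19^1*31^1*43^1*743^( - 1)  =  22692992/2229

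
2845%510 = 295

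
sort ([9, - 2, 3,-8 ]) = [-8, - 2, 3 , 9] 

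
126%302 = 126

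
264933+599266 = 864199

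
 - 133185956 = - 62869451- 70316505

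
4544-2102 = 2442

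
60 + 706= 766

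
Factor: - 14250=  - 2^1*3^1*5^3*19^1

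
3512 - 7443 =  -3931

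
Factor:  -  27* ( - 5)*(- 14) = -1890 = - 2^1*3^3*5^1*7^1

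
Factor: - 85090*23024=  - 1959112160 = - 2^5*5^1*67^1*127^1*1439^1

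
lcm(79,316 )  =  316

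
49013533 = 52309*937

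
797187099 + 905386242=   1702573341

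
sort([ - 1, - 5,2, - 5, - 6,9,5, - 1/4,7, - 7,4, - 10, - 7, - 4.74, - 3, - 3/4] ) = [ - 10,  -  7, - 7, - 6,-5, - 5, - 4.74,-3,- 1,-3/4,-1/4, 2,4,5, 7,9]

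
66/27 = 2 + 4/9 = 2.44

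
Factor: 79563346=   2^1*39781673^1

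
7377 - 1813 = 5564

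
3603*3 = 10809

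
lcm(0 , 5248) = 0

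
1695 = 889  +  806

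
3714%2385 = 1329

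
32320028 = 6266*5158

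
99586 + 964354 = 1063940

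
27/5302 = 27/5302 = 0.01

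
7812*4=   31248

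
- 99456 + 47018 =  - 52438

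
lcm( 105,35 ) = 105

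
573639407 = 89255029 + 484384378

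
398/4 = 99 + 1/2 = 99.50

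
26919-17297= 9622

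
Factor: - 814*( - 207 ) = 2^1*3^2 * 11^1*23^1*37^1 = 168498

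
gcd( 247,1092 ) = 13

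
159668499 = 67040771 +92627728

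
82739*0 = 0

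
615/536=615/536 = 1.15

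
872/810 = 436/405=1.08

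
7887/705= 11 + 44/235 =11.19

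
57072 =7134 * 8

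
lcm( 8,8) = 8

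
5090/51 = 99 +41/51 = 99.80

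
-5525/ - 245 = 22 + 27/49  =  22.55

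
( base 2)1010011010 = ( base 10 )666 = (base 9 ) 820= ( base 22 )186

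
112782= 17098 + 95684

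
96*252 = 24192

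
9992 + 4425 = 14417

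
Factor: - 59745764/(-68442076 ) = 13^1*1148957^1*17110519^( - 1 ) = 14936441/17110519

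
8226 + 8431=16657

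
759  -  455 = 304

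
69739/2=34869  +  1/2 = 34869.50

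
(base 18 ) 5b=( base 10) 101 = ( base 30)3B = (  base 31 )38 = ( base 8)145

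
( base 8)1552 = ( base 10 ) 874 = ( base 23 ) 1f0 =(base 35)OY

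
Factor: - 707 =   -  7^1*101^1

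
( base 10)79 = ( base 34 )2B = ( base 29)2l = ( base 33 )2d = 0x4f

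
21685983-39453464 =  - 17767481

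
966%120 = 6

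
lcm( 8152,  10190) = 40760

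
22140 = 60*369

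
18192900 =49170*370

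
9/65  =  9/65 = 0.14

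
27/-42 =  - 9/14 = -0.64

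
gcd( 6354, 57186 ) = 6354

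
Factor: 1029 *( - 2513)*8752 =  -22631595504 = - 2^4*3^1*7^4*359^1*547^1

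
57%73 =57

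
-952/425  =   - 3+ 19/25 = -  2.24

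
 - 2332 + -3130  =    -  5462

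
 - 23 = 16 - 39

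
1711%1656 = 55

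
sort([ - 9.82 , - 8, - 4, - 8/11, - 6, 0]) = [  -  9.82, - 8, - 6,  -  4 , - 8/11, 0]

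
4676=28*167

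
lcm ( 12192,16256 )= 48768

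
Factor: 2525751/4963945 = 3^2 * 5^( - 1 )*7^( -2 )*20261^( - 1)*280639^1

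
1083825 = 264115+819710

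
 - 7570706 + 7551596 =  - 19110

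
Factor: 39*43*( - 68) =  - 2^2*3^1*13^1*17^1*43^1 = - 114036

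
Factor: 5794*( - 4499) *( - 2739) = 71398077234 = 2^1* 3^1*11^2 * 83^1 * 409^1*2897^1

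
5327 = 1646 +3681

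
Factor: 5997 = 3^1*1999^1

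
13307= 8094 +5213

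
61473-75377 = -13904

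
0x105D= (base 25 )6he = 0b1000001011101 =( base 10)4189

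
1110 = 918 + 192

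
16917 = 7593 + 9324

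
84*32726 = 2748984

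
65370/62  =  1054 + 11/31 = 1054.35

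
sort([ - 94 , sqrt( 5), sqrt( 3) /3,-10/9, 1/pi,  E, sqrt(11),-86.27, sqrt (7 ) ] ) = [ - 94,-86.27,-10/9, 1/pi, sqrt( 3)/3 , sqrt( 5 ) , sqrt( 7 ), E, sqrt(11) ] 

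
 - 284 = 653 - 937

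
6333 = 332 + 6001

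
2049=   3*683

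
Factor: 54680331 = 3^1*103^1*311^1*569^1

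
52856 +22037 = 74893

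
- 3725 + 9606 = 5881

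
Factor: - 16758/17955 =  - 14/15 = -2^1 * 3^(-1) * 5^ ( - 1) * 7^1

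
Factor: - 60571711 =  - 60571711^1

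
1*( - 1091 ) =-1091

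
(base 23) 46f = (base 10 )2269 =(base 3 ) 10010001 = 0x8DD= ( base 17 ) 7e8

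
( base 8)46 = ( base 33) 15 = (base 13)2c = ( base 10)38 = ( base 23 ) 1f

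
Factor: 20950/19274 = 5^2*23^( - 1 ) = 25/23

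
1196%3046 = 1196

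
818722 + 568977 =1387699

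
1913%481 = 470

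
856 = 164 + 692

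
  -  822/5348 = - 1 + 2263/2674 = - 0.15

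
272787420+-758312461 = -485525041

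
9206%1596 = 1226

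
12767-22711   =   - 9944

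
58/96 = 29/48 = 0.60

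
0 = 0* 48953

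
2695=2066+629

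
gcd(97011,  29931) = 3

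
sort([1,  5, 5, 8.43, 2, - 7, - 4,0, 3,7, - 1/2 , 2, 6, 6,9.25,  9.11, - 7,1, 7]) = [ - 7,-7, - 4, - 1/2,0,1,  1, 2, 2,3,5,5,  6,6, 7,7, 8.43, 9.11,9.25 ] 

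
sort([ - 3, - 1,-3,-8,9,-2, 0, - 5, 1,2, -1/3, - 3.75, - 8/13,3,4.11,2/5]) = [ - 8, - 5, - 3.75, - 3,  -  3, - 2,-1, - 8/13, -1/3, 0,  2/5,1,2, 3,4.11,9]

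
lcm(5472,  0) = 0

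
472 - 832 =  - 360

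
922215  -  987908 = - 65693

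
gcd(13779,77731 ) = 1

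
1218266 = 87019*14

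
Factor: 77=7^1*11^1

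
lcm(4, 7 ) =28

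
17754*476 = 8450904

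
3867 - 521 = 3346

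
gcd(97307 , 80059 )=7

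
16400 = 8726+7674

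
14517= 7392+7125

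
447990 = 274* 1635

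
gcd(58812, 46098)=78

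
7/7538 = 7/7538 = 0.00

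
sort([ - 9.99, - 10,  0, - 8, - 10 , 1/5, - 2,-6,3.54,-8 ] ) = [ - 10, - 10, - 9.99, - 8 ,- 8, - 6, - 2,0, 1/5 , 3.54 ] 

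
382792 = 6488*59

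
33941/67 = 33941/67=506.58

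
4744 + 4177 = 8921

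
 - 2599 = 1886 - 4485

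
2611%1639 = 972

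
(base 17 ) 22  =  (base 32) 14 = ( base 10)36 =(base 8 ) 44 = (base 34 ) 12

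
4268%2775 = 1493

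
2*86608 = 173216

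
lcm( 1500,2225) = 133500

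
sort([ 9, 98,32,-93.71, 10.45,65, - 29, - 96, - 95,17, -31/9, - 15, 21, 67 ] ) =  [-96,-95,-93.71, - 29, - 15, - 31/9 , 9, 10.45, 17, 21,32,65,67, 98] 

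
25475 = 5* 5095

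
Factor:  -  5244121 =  - 37^1*271^1 *523^1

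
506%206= 94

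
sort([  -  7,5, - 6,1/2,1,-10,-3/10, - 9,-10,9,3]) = [-10, - 10, - 9 ,-7, - 6, - 3/10,1/2,1,3, 5 , 9 ]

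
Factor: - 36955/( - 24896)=95/64 = 2^( -6)*5^1 * 19^1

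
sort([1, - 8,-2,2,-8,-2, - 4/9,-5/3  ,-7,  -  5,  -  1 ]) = [ - 8,-8, - 7, - 5, - 2, - 2, - 5/3,- 1,-4/9 , 1, 2]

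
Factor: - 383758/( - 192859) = 2^1*17^1*11287^1*192859^( - 1)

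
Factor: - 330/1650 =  - 5^(-1) = -  1/5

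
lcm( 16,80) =80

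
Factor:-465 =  - 3^1*5^1 * 31^1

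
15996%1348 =1168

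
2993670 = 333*8990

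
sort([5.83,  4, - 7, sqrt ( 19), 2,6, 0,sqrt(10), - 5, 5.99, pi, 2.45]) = [ - 7, - 5, 0, 2, 2.45, pi, sqrt(10),  4,sqrt ( 19),5.83,5.99, 6 ]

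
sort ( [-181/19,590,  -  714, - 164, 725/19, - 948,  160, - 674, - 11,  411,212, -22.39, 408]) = [ - 948, - 714,- 674, - 164,-22.39, - 11, - 181/19,725/19, 160, 212, 408,411 , 590] 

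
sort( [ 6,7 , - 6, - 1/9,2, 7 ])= [ - 6, - 1/9,2,6, 7,7]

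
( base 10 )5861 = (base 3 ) 22001002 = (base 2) 1011011100101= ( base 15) 1B0B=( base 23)B1J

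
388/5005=388/5005 = 0.08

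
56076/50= 1121 + 13/25 = 1121.52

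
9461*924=8741964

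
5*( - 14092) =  - 70460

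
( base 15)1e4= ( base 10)439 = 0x1b7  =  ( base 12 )307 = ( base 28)FJ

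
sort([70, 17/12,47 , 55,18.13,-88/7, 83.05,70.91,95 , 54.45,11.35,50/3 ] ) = [-88/7, 17/12,11.35, 50/3 , 18.13,47, 54.45, 55,  70, 70.91, 83.05 , 95]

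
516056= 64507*8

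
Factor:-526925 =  - 5^2 * 7^1*3011^1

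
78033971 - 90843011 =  - 12809040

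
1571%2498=1571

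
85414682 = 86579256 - 1164574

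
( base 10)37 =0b100101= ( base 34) 13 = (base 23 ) 1e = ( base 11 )34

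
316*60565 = 19138540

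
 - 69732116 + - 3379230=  - 73111346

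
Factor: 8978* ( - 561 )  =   - 5036658 = -2^1 * 3^1 * 11^1 * 17^1*67^2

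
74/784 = 37/392 = 0.09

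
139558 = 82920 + 56638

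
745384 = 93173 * 8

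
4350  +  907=5257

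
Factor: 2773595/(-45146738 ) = -2^( - 1) *5^1 * 7^( - 2 )*11^1* 13^ ( - 1)*211^1*239^1*35437^(-1 ) 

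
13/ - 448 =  - 1 + 435/448 = - 0.03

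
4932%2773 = 2159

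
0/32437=0 =0.00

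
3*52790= 158370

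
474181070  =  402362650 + 71818420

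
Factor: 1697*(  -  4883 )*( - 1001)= 8294737451 = 7^1* 11^1 * 13^1*19^1*257^1* 1697^1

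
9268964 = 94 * 98606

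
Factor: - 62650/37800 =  - 179/108 = - 2^( - 2 )*3^( - 3 ) * 179^1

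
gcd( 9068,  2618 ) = 2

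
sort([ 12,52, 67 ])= [12, 52, 67 ] 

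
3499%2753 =746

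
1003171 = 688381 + 314790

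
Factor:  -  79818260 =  - 2^2*5^1*3990913^1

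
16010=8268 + 7742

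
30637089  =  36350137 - 5713048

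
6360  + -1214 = 5146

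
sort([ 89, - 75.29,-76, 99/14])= [ - 76, - 75.29, 99/14, 89]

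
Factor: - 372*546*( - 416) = 2^8*3^2*7^1 * 13^2*31^1 = 84494592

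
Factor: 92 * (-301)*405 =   -  2^2*3^4*5^1*7^1 * 23^1* 43^1  =  - 11215260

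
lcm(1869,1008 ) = 89712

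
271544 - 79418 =192126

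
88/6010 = 44/3005= 0.01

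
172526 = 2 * 86263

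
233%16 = 9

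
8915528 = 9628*926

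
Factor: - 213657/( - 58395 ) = 5^( -1)*17^( - 1) *311^1 = 311/85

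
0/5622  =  0 =0.00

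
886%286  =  28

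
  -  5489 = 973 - 6462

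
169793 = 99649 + 70144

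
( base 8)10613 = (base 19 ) c87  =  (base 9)6140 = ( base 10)4491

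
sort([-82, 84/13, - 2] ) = [ - 82, - 2,  84/13] 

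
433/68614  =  433/68614 = 0.01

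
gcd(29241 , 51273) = 81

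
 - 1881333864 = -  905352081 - 975981783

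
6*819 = 4914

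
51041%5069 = 351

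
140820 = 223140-82320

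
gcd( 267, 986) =1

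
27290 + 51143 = 78433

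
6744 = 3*2248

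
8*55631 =445048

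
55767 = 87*641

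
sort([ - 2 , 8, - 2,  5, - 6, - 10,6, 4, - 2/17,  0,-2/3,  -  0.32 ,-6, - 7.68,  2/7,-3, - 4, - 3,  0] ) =[ - 10,- 7.68, - 6, - 6, - 4,-3, - 3  ,-2,-2,-2/3,-0.32, - 2/17, 0,0, 2/7,4, 5,  6,  8] 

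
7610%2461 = 227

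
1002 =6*167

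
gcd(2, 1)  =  1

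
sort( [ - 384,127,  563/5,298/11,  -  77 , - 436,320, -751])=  [ - 751,-436, - 384,- 77, 298/11, 563/5,  127,320] 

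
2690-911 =1779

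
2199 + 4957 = 7156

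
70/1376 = 35/688= 0.05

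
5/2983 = 5/2983 = 0.00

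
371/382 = 371/382=0.97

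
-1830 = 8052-9882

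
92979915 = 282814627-189834712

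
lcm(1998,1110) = 9990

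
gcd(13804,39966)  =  2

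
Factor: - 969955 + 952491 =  - 17464 = - 2^3*37^1*59^1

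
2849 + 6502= 9351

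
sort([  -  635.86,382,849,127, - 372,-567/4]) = [ - 635.86, - 372, - 567/4,127,382,849 ]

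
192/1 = 192 = 192.00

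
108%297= 108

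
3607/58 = 62 + 11/58 = 62.19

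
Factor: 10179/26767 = 27/71 =3^3 *71^( - 1) 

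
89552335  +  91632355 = 181184690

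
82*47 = 3854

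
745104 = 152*4902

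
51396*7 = 359772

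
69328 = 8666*8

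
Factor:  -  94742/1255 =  - 2^1*5^( - 1)*127^1*251^ ( -1 )*373^1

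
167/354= 167/354 = 0.47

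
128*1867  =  238976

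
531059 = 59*9001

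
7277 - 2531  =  4746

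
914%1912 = 914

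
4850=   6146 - 1296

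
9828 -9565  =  263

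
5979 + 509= 6488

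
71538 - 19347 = 52191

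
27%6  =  3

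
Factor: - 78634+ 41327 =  - 37307^1= - 37307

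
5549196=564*9839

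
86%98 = 86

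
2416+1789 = 4205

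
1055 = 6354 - 5299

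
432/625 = 432/625  =  0.69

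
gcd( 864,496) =16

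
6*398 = 2388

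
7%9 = 7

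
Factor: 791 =7^1*113^1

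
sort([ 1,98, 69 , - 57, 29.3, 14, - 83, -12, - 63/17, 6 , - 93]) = [ - 93,- 83, - 57 , - 12, - 63/17, 1, 6, 14,29.3,69, 98] 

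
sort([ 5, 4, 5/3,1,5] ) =[ 1 , 5/3, 4 , 5, 5] 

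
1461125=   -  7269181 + 8730306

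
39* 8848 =345072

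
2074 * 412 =854488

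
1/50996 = 1/50996= 0.00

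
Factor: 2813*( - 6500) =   -  18284500=- 2^2*5^3*13^1*29^1 * 97^1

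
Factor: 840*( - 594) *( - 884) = 2^6*3^4*5^1 * 7^1* 11^1*13^1* 17^1 = 441080640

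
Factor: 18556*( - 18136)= -336531616 = - 2^5*2267^1*4639^1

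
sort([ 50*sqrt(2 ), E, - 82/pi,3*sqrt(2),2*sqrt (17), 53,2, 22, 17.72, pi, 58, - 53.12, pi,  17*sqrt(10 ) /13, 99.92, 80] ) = [- 53.12, - 82/pi, 2,E, pi  ,  pi, 17*sqrt(10)/13,3*sqrt( 2 ),2*sqrt(17 ), 17.72,  22,53, 58, 50*sqrt(2), 80,99.92]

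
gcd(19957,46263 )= 7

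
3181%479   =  307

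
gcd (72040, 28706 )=2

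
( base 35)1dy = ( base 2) 11010110010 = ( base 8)3262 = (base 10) 1714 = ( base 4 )122302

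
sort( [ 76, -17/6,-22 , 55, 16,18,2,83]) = [-22,-17/6,2, 16,18,55 , 76,83 ]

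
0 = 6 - 6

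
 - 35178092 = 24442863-59620955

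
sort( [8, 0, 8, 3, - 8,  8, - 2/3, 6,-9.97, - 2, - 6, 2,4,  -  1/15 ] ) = [ - 9.97, - 8, - 6,- 2, - 2/3 , - 1/15,0,2,3, 4,6, 8, 8, 8]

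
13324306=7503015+5821291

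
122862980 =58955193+63907787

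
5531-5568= -37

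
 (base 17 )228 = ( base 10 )620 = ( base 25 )OK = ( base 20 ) 1b0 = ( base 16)26C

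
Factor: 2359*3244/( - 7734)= - 3826298/3867 = -2^1*3^ ( - 1)*7^1*337^1*811^1*1289^( - 1) 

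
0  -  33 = - 33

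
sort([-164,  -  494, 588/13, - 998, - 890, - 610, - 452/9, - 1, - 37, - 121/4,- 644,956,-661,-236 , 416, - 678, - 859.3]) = [  -  998, - 890, -859.3,- 678, - 661,-644, - 610, - 494, - 236, - 164, - 452/9, - 37, - 121/4,-1,588/13, 416, 956]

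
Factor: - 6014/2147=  - 2^1*19^( - 1 ) * 31^1*97^1*113^( - 1 )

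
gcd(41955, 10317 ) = 3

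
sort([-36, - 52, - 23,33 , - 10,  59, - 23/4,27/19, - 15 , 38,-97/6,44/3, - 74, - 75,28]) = [ - 75  , - 74, - 52, - 36, - 23, - 97/6, - 15,  -  10, - 23/4,27/19,44/3, 28,33, 38,59]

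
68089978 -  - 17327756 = 85417734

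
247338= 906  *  273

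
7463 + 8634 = 16097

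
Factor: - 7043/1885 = - 5^ (  -  1 )*13^ ( - 1)* 29^(-1)*7043^1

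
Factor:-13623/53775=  - 3^ ( - 1)*5^( - 2 )*19^1 = - 19/75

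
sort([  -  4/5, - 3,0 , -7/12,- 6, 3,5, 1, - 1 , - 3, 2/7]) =[ - 6,-3, - 3,-1,- 4/5,-7/12,0,2/7, 1,3, 5] 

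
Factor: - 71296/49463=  - 2^7*557^1*49463^(-1)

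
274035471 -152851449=121184022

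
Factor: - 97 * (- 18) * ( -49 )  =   - 85554= - 2^1*3^2*7^2*97^1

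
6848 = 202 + 6646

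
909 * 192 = 174528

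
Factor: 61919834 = 2^1*31^1*283^1*3529^1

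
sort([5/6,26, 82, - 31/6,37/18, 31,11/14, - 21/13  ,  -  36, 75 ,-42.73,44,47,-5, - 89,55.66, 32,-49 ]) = [-89,  -  49,-42.73, - 36, - 31/6, - 5, - 21/13,11/14,5/6, 37/18,26,31,32, 44, 47,55.66  ,  75,82] 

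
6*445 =2670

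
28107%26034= 2073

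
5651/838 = 6+623/838 = 6.74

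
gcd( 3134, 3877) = 1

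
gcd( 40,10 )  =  10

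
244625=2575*95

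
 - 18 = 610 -628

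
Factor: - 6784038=  -  2^1*3^2*376891^1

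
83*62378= 5177374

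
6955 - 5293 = 1662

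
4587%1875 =837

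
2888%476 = 32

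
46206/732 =63+ 15/122 = 63.12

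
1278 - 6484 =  - 5206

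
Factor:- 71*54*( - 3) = 2^1*3^4*71^1  =  11502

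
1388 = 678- - 710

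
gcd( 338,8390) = 2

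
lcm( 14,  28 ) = 28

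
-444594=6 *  ( - 74099)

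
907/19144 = 907/19144= 0.05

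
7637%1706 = 813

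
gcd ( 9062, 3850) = 2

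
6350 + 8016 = 14366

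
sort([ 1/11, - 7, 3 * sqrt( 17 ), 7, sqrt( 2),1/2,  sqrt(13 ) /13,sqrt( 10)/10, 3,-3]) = [ - 7,-3, 1/11,sqrt( 13 )/13 , sqrt(10 ) /10, 1/2, sqrt( 2), 3,7, 3* sqrt (17) ] 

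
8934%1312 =1062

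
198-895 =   -  697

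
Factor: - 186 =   -  2^1 * 3^1*31^1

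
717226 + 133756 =850982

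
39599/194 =204 + 23/194= 204.12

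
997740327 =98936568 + 898803759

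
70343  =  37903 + 32440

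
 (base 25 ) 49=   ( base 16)6D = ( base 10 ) 109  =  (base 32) 3D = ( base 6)301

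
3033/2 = 1516 + 1/2 = 1516.50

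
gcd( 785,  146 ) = 1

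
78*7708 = 601224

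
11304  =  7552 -- 3752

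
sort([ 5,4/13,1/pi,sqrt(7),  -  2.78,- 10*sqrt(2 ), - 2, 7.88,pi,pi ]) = [-10*sqrt( 2),-2.78,-2,  4/13,1/pi,sqrt (7), pi,pi,5,7.88 ]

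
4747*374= 1775378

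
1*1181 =1181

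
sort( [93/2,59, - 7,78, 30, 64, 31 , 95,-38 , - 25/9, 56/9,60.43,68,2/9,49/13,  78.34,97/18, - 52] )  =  [-52, - 38 , - 7, - 25/9, 2/9, 49/13,97/18,56/9,30,31,93/2, 59,  60.43,64,68, 78,78.34, 95 ] 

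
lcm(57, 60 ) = 1140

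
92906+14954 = 107860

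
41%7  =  6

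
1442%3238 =1442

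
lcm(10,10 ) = 10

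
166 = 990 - 824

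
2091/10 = 209 + 1/10 = 209.10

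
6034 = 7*862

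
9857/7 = 9857/7  =  1408.14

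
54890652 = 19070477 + 35820175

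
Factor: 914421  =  3^1*304807^1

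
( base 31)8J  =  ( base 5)2032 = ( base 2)100001011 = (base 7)531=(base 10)267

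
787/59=787/59 = 13.34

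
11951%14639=11951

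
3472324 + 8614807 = 12087131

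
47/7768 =47/7768= 0.01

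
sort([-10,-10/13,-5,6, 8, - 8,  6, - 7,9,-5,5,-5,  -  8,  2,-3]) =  [ -10,-8, -8, - 7 ,  -  5,  -  5, - 5, -3,-10/13,2, 5, 6,6, 8,9 ]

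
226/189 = 1 + 37/189 = 1.20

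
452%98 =60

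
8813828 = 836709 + 7977119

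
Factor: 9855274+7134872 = 16990146= 2^1*3^2*23^1*41039^1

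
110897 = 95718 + 15179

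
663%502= 161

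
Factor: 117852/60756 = 7^1*23^1 * 83^(-1) = 161/83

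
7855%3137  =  1581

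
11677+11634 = 23311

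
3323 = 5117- 1794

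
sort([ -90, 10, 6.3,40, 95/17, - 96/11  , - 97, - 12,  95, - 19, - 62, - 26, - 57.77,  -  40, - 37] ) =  [ - 97, - 90, - 62, - 57.77 , - 40, - 37, - 26, - 19, - 12,-96/11, 95/17, 6.3, 10, 40 , 95 ] 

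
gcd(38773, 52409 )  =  7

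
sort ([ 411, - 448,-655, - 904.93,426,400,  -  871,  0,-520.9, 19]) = [ - 904.93, - 871, - 655, -520.9,-448, 0,19, 400,411,426 ] 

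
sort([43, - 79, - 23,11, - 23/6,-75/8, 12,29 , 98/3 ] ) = [ - 79, - 23 , - 75/8, - 23/6,  11, 12, 29,98/3,43 ]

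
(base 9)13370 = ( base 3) 110102100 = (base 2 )10001101011110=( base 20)12ce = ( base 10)9054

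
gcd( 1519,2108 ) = 31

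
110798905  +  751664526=862463431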